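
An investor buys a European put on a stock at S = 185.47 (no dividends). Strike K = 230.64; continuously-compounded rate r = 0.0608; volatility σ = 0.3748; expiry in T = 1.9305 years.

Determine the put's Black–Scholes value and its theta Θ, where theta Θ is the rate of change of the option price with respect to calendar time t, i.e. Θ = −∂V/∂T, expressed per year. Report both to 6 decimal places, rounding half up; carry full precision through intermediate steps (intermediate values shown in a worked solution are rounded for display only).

price = 50.658868
Θ = -1.541012

σ√T = 0.3748·√1.9305 = 0.520756
d₁ = (ln(S/K) + (r+σ²/2)T) / (σ√T) = (ln(185.47/230.64) + (0.0608+0.3748²/2)·1.9305) / 0.520756 = (-0.217965 + 0.252968) / 0.520756 = 0.067216
d₂ = d₁ − σ√T = 0.067216 − 0.520756 = -0.453540
e^{−rT} = e^{−0.0608·1.9305} = 0.889252
N(−d₁) = 0.473205,  N(−d₂) = 0.674920
Put price V = K·e^{−rT}·N(−d₂) − S·N(−d₁) = 138.424194 − 87.765326 = 50.658868
φ(d₁) = (1/√(2π))·e^{−d₁²/2} = 0.398042
Θ = −S·φ(d₁)·σ/(2√T) + r·K·e^{−rT}·N(−d₂) = −9.957203 + 8.416191 = -1.541012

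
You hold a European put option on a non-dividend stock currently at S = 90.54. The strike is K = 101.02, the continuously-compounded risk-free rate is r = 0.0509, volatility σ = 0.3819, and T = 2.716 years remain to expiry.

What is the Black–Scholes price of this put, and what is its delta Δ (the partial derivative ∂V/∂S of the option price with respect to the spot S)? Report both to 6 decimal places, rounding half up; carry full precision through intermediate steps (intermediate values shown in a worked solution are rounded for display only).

σ√T = 0.3819·√2.716 = 0.629382
d₁ = (ln(S/K) + (r+σ²/2)T) / (σ√T) = (ln(90.54/101.02) + (0.0509+0.3819²/2)·2.716) / 0.629382 = (-0.109527 + 0.336305) / 0.629382 = 0.360319
d₂ = d₁ − σ√T = 0.360319 − 0.629382 = -0.269063
e^{−rT} = e^{−0.0509·2.716} = 0.870886
N(−d₁) = 0.359304,  N(−d₂) = 0.606059
Put price V = K·e^{−rT}·N(−d₂) − S·N(−d₁) = 53.319215 − 32.531396 = 20.787818
Δ = −N(−d₁) = -0.359304

price = 20.787818
Δ = -0.359304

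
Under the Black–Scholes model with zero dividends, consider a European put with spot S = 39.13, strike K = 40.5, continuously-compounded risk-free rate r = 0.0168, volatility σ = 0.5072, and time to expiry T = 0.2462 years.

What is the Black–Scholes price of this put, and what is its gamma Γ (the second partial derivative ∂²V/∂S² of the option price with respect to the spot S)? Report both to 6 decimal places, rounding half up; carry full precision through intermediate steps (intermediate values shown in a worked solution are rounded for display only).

price = 4.608546
Γ = 0.040511

σ√T = 0.5072·√0.2462 = 0.251665
d₁ = (ln(S/K) + (r+σ²/2)T) / (σ√T) = (ln(39.13/40.5) + (0.0168+0.5072²/2)·0.2462) / 0.251665 = (-0.034413 + 0.035804) / 0.251665 = 0.005528
d₂ = d₁ − σ√T = 0.005528 − 0.251665 = -0.246137
e^{−rT} = e^{−0.0168·0.2462} = 0.995872
N(−d₁) = 0.497794,  N(−d₂) = 0.597212
Put price V = K·e^{−rT}·N(−d₂) − S·N(−d₁) = 24.087244 − 19.478698 = 4.608546
φ(d₁) = (1/√(2π))·e^{−d₁²/2} = 0.398936
Γ = φ(d₁) / (S·σ·√T) = 0.040511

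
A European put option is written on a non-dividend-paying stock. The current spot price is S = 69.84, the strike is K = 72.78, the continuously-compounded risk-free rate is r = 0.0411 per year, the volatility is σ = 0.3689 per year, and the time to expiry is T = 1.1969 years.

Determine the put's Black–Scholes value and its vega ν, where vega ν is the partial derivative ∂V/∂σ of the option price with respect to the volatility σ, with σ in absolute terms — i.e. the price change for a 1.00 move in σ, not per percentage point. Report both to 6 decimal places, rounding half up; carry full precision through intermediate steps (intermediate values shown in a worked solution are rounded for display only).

price = 10.850017
ν = 29.743241

σ√T = 0.3689·√1.1969 = 0.403587
d₁ = (ln(S/K) + (r+σ²/2)T) / (σ√T) = (ln(69.84/72.78) + (0.0411+0.3689²/2)·1.1969) / 0.403587 = (-0.041234 + 0.130634) / 0.403587 = 0.221513
d₂ = d₁ − σ√T = 0.221513 − 0.403587 = -0.182075
e^{−rT} = e^{−0.0411·1.1969} = 0.951998
N(−d₁) = 0.412347,  N(−d₂) = 0.572238
Put price V = K·e^{−rT}·N(−d₂) − S·N(−d₁) = 39.648308 − 28.798290 = 10.850017
φ(d₁) = (1/√(2π))·e^{−d₁²/2} = 0.389274
ν = S·φ(d₁)·√T = 29.743241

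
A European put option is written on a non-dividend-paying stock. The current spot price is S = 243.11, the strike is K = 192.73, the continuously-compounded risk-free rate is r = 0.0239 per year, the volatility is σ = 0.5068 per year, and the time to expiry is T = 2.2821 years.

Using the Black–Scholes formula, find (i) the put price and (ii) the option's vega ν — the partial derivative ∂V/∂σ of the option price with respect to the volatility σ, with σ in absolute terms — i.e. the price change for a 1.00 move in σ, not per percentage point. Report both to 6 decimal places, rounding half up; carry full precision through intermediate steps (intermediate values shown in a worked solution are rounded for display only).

σ√T = 0.5068·√2.2821 = 0.765604
d₁ = (ln(S/K) + (r+σ²/2)T) / (σ√T) = (ln(243.11/192.73) + (0.0239+0.5068²/2)·2.2821) / 0.765604 = (0.232224 + 0.347617) / 0.765604 = 0.757364
d₂ = d₁ − σ√T = 0.757364 − 0.765604 = -0.008240
e^{−rT} = e^{−0.0239·2.2821} = 0.946919
N(−d₁) = 0.224416,  N(−d₂) = 0.503287
Put price V = K·e^{−rT}·N(−d₂) − S·N(−d₁) = 91.849716 − 54.557771 = 37.291944
φ(d₁) = (1/√(2π))·e^{−d₁²/2} = 0.299471
ν = S·φ(d₁)·√T = 109.982758

price = 37.291944
ν = 109.982758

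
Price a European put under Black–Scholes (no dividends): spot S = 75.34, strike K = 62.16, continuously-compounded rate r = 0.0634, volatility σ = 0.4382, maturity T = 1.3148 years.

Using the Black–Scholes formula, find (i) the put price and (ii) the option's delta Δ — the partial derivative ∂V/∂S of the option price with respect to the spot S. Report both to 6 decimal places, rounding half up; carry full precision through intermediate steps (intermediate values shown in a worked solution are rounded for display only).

σ√T = 0.4382·√1.3148 = 0.502461
d₁ = (ln(S/K) + (r+σ²/2)T) / (σ√T) = (ln(75.34/62.16) + (0.0634+0.4382²/2)·1.3148) / 0.502461 = (0.192299 + 0.209592) / 0.502461 = 0.799846
d₂ = d₁ − σ√T = 0.799846 − 0.502461 = 0.297385
e^{−rT} = e^{−0.0634·1.3148} = 0.920021
N(−d₁) = 0.211900,  N(−d₂) = 0.383086
Put price V = K·e^{−rT}·N(−d₂) − S·N(−d₁) = 21.908141 − 15.964548 = 5.943592
Δ = −N(−d₁) = -0.211900

price = 5.943592
Δ = -0.211900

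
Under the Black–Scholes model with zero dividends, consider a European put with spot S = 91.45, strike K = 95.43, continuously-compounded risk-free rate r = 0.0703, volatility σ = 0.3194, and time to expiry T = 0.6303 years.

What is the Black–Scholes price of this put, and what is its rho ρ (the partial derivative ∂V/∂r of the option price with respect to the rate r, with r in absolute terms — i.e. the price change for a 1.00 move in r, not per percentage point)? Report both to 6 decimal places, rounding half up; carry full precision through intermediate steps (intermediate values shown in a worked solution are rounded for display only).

σ√T = 0.3194·√0.6303 = 0.253576
d₁ = (ln(S/K) + (r+σ²/2)T) / (σ√T) = (ln(91.45/95.43) + (0.0703+0.3194²/2)·0.6303) / 0.253576 = (-0.042601 + 0.076461) / 0.253576 = 0.133530
d₂ = d₁ − σ√T = 0.133530 − 0.253576 = -0.120047
e^{−rT} = e^{−0.0703·0.6303} = 0.956657
N(−d₁) = 0.446887,  N(−d₂) = 0.547777
Put price V = K·e^{−rT}·N(−d₂) − S·N(−d₁) = 50.008637 − 40.867843 = 9.140795
ρ = −K·T·e^{−rT}·N(−d₂) = -31.520444

price = 9.140795
ρ = -31.520444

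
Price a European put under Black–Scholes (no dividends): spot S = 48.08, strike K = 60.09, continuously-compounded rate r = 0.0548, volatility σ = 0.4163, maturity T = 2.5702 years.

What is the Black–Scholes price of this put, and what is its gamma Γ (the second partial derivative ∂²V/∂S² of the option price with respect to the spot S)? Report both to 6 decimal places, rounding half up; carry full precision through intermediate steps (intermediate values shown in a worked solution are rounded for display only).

price = 15.258990
Γ = 0.012160

σ√T = 0.4163·√2.5702 = 0.667406
d₁ = (ln(S/K) + (r+σ²/2)T) / (σ√T) = (ln(48.08/60.09) + (0.0548+0.4163²/2)·2.5702) / 0.667406 = (-0.222977 + 0.363562) / 0.667406 = 0.210644
d₂ = d₁ − σ√T = 0.210644 − 0.667406 = -0.456762
e^{−rT} = e^{−0.0548·2.5702} = 0.868622
N(−d₁) = 0.416583,  N(−d₂) = 0.676079
Put price V = K·e^{−rT}·N(−d₂) − S·N(−d₁) = 35.288279 − 20.029290 = 15.258990
φ(d₁) = (1/√(2π))·e^{−d₁²/2} = 0.390189
Γ = φ(d₁) / (S·σ·√T) = 0.012160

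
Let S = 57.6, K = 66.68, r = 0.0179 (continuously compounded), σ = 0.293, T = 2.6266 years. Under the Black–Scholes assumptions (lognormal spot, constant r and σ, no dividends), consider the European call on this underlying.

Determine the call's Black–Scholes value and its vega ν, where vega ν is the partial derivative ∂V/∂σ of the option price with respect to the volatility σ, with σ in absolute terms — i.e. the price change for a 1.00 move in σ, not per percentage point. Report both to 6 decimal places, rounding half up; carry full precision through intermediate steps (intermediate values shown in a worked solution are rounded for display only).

σ√T = 0.293·√2.6266 = 0.474859
d₁ = (ln(S/K) + (r+σ²/2)T) / (σ√T) = (ln(57.6/66.68) + (0.0179+0.293²/2)·2.6266) / 0.474859 = (-0.146382 + 0.159762) / 0.474859 = 0.028175
d₂ = d₁ − σ√T = 0.028175 − 0.474859 = -0.446684
e^{−rT} = e^{−0.0179·2.6266} = 0.954072
N(d₁) = 0.511239,  N(d₂) = 0.327552
Call price V = S·N(d₁) − K·e^{−rT}·N(d₂) = 29.447349 − 20.838024 = 8.609326
φ(d₁) = (1/√(2π))·e^{−d₁²/2} = 0.398784
ν = S·φ(d₁)·√T = 37.226923

price = 8.609326
ν = 37.226923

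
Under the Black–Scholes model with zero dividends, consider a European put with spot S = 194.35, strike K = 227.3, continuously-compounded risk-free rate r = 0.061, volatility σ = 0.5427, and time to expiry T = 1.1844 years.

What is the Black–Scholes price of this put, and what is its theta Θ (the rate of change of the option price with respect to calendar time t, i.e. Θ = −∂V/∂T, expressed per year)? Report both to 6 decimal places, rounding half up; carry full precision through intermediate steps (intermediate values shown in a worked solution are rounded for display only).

price = 56.142332
Θ = -10.474516

σ√T = 0.5427·√1.1844 = 0.590621
d₁ = (ln(S/K) + (r+σ²/2)T) / (σ√T) = (ln(194.35/227.3) + (0.061+0.5427²/2)·1.1844) / 0.590621 = (-0.156610 + 0.246665) / 0.590621 = 0.152475
d₂ = d₁ − σ√T = 0.152475 − 0.590621 = -0.438146
e^{−rT} = e^{−0.061·1.1844} = 0.930300
N(−d₁) = 0.439406,  N(−d₂) = 0.669360
Put price V = K·e^{−rT}·N(−d₂) − S·N(−d₁) = 141.540911 − 85.398579 = 56.142332
φ(d₁) = (1/√(2π))·e^{−d₁²/2} = 0.394332
Θ = −S·φ(d₁)·σ/(2√T) + r·K·e^{−rT}·N(−d₂) = −19.108511 + 8.633996 = -10.474516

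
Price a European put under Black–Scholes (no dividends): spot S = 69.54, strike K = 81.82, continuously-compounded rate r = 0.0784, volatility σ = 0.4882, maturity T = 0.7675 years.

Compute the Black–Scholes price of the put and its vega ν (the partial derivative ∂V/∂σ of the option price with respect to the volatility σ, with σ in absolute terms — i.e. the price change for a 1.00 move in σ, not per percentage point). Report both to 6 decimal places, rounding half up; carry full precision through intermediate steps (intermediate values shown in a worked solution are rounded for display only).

price = 16.510289
ν = 24.296331

σ√T = 0.4882·√0.7675 = 0.427698
d₁ = (ln(S/K) + (r+σ²/2)T) / (σ√T) = (ln(69.54/81.82) + (0.0784+0.4882²/2)·0.7675) / 0.427698 = (-0.162620 + 0.151635) / 0.427698 = -0.025684
d₂ = d₁ − σ√T = -0.025684 − 0.427698 = -0.453382
e^{−rT} = e^{−0.0784·0.7675} = 0.941603
N(−d₁) = 0.510245,  N(−d₂) = 0.674863
Put price V = K·e^{−rT}·N(−d₂) − S·N(−d₁) = 51.992742 − 35.482453 = 16.510289
φ(d₁) = (1/√(2π))·e^{−d₁²/2} = 0.398811
ν = S·φ(d₁)·√T = 24.296331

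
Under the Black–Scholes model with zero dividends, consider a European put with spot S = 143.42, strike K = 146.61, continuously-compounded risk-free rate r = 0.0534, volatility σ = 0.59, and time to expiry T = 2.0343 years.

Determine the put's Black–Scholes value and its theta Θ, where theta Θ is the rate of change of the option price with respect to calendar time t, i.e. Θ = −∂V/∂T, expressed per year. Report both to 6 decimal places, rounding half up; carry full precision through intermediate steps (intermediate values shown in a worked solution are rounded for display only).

σ√T = 0.59·√2.0343 = 0.841510
d₁ = (ln(S/K) + (r+σ²/2)T) / (σ√T) = (ln(143.42/146.61) + (0.0534+0.59²/2)·2.0343) / 0.841510 = (-0.021999 + 0.462702) / 0.841510 = 0.523705
d₂ = d₁ − σ√T = 0.523705 − 0.841510 = -0.317806
e^{−rT} = e^{−0.0534·2.0343} = 0.897061
N(−d₁) = 0.300242,  N(−d₂) = 0.624684
Put price V = K·e^{−rT}·N(−d₂) − S·N(−d₁) = 82.157228 − 43.060707 = 39.096521
φ(d₁) = (1/√(2π))·e^{−d₁²/2} = 0.347819
Θ = −S·φ(d₁)·σ/(2√T) + r·K·e^{−rT}·N(−d₂) = −10.317585 + 4.387196 = -5.930390

price = 39.096521
Θ = -5.930390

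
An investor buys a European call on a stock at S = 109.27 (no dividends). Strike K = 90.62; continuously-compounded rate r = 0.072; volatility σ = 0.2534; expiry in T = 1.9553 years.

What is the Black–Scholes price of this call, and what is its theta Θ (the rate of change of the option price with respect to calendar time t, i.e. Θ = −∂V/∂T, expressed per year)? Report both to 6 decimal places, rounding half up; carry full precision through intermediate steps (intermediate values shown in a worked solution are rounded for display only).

price = 33.669058
Θ = -6.531090

σ√T = 0.2534·√1.9553 = 0.354334
d₁ = (ln(S/K) + (r+σ²/2)T) / (σ√T) = (ln(109.27/90.62) + (0.072+0.2534²/2)·1.9553) / 0.354334 = (0.187147 + 0.203558) / 0.354334 = 1.102645
d₂ = d₁ − σ√T = 1.102645 − 0.354334 = 0.748310
e^{−rT} = e^{−0.072·1.9553} = 0.868679
N(d₁) = 0.864909,  N(d₂) = 0.772864
Call price V = S·N(d₁) − K·e^{−rT}·N(d₂) = 94.508637 − 60.839578 = 33.669058
φ(d₁) = (1/√(2π))·e^{−d₁²/2} = 0.217219
Θ = −S·φ(d₁)·σ/(2√T) − r·K·e^{−rT}·N(d₂) = −2.150640 − 4.380450 = -6.531090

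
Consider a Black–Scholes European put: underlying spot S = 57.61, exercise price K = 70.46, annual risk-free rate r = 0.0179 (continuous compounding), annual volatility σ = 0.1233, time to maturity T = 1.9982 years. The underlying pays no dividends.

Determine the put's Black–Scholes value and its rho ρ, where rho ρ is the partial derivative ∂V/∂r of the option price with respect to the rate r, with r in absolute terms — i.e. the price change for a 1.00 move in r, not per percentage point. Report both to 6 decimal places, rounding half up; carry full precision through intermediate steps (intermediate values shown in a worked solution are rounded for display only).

σ√T = 0.1233·√1.9982 = 0.174294
d₁ = (ln(S/K) + (r+σ²/2)T) / (σ√T) = (ln(57.61/70.46) + (0.0179+0.1233²/2)·1.9982) / 0.174294 = (-0.201349 + 0.050957) / 0.174294 = -0.862864
d₂ = d₁ − σ√T = -0.862864 − 0.174294 = -1.037158
e^{−rT} = e^{−0.0179·1.9982} = 0.964864
N(−d₁) = 0.805894,  N(−d₂) = 0.850169
Put price V = K·e^{−rT}·N(−d₂) − S·N(−d₁) = 57.798168 − 46.427543 = 11.370626
ρ = −K·T·e^{−rT}·N(−d₂) = -115.492300

price = 11.370626
ρ = -115.492300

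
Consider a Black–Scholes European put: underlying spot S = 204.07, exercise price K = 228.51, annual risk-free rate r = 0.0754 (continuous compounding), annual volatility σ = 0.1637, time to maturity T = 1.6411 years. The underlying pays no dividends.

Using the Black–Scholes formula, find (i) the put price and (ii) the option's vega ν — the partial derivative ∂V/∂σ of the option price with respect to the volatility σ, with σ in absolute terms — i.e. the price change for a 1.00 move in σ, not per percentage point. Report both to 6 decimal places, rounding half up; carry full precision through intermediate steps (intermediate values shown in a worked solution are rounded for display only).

σ√T = 0.1637·√1.6411 = 0.209709
d₁ = (ln(S/K) + (r+σ²/2)T) / (σ√T) = (ln(204.07/228.51) + (0.0754+0.1637²/2)·1.6411) / 0.209709 = (-0.113117 + 0.145728) / 0.209709 = 0.155506
d₂ = d₁ − σ√T = 0.155506 − 0.209709 = -0.054203
e^{−rT} = e^{−0.0754·1.6411} = 0.883610
N(−d₁) = 0.438211,  N(−d₂) = 0.521613
Put price V = K·e^{−rT}·N(−d₂) − S·N(−d₁) = 105.320926 − 89.425785 = 15.895142
φ(d₁) = (1/√(2π))·e^{−d₁²/2} = 0.394148
ν = S·φ(d₁)·√T = 103.039963

price = 15.895142
ν = 103.039963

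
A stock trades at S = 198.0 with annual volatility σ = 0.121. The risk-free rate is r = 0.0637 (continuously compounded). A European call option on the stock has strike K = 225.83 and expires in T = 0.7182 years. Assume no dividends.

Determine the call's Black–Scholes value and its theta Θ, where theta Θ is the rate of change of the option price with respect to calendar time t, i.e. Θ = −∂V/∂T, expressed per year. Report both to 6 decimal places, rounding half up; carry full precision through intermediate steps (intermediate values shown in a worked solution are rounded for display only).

σ√T = 0.121·√0.7182 = 0.102543
d₁ = (ln(S/K) + (r+σ²/2)T) / (σ√T) = (ln(198.0/225.83) + (0.0637+0.121²/2)·0.7182) / 0.102543 = (-0.131515 + 0.051007) / 0.102543 = -0.785116
d₂ = d₁ − σ√T = -0.785116 − 0.102543 = -0.887660
e^{−rT} = e^{−0.0637·0.7182} = 0.955281
N(d₁) = 0.216193,  N(d₂) = 0.187362
Call price V = S·N(d₁) − K·e^{−rT}·N(d₂) = 42.806159 − 40.419811 = 2.386348
φ(d₁) = (1/√(2π))·e^{−d₁²/2} = 0.293129
Θ = −S·φ(d₁)·σ/(2√T) − r·K·e^{−rT}·N(d₂) = −4.143399 − 2.574742 = -6.718141

price = 2.386348
Θ = -6.718141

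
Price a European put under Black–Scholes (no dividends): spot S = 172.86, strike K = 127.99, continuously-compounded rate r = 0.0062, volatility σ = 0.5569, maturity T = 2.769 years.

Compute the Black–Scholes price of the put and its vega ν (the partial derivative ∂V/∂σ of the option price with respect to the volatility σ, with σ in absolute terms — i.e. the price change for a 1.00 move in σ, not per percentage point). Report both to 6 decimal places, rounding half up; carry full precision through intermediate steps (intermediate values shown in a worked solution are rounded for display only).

price = 32.627522
ν = 82.915840

σ√T = 0.5569·√2.769 = 0.926699
d₁ = (ln(S/K) + (r+σ²/2)T) / (σ√T) = (ln(172.86/127.99) + (0.0062+0.5569²/2)·2.769) / 0.926699 = (0.300530 + 0.446553) / 0.926699 = 0.806177
d₂ = d₁ − σ√T = 0.806177 − 0.926699 = -0.120522
e^{−rT} = e^{−0.0062·2.769} = 0.982979
N(−d₁) = 0.210070,  N(−d₂) = 0.547965
Put price V = K·e^{−rT}·N(−d₂) − S·N(−d₁) = 68.940303 − 36.312781 = 32.627522
φ(d₁) = (1/√(2π))·e^{−d₁²/2} = 0.288258
ν = S·φ(d₁)·√T = 82.915840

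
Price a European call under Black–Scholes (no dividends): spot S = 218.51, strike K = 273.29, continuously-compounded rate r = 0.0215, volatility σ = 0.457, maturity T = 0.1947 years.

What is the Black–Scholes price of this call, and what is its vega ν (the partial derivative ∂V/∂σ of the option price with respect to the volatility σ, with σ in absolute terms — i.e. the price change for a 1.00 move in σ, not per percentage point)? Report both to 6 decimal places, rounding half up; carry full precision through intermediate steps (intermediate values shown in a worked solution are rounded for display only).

σ√T = 0.457·√0.1947 = 0.201650
d₁ = (ln(S/K) + (r+σ²/2)T) / (σ√T) = (ln(218.51/273.29) + (0.0215+0.457²/2)·0.1947) / 0.201650 = (-0.223702 + 0.024518) / 0.201650 = -0.987770
d₂ = d₁ − σ√T = -0.987770 − 0.201650 = -1.189420
e^{−rT} = e^{−0.0215·0.1947} = 0.995823
N(d₁) = 0.161633,  N(d₂) = 0.117137
Call price V = S·N(d₁) − K·e^{−rT}·N(d₂) = 35.318360 − 31.878690 = 3.439670
φ(d₁) = (1/√(2π))·e^{−d₁²/2} = 0.244930
ν = S·φ(d₁)·√T = 23.615445

price = 3.439670
ν = 23.615445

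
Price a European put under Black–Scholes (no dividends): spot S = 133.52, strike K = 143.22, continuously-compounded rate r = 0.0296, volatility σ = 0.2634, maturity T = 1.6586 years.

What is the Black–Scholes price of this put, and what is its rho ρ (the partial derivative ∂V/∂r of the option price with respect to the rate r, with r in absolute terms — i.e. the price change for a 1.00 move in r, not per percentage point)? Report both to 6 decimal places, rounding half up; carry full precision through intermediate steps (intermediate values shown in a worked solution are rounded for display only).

σ√T = 0.2634·√1.6586 = 0.339224
d₁ = (ln(S/K) + (r+σ²/2)T) / (σ√T) = (ln(133.52/143.22) + (0.0296+0.2634²/2)·1.6586) / 0.339224 = (-0.070131 + 0.106631) / 0.339224 = 0.107600
d₂ = d₁ − σ√T = 0.107600 − 0.339224 = -0.231624
e^{−rT} = e^{−0.0296·1.6586} = 0.952091
N(−d₁) = 0.457157,  N(−d₂) = 0.591585
Put price V = K·e^{−rT}·N(−d₂) − S·N(−d₁) = 80.667649 − 61.039552 = 19.628097
ρ = −K·T·e^{−rT}·N(−d₂) = -133.795362

price = 19.628097
ρ = -133.795362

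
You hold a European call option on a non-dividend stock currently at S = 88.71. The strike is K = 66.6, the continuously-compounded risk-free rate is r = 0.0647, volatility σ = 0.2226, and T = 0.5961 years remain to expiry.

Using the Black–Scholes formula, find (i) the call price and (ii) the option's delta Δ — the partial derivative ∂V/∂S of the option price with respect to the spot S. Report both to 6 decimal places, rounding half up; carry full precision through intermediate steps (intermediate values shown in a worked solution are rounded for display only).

price = 24.775380
Δ = 0.976055

σ√T = 0.2226·√0.5961 = 0.171864
d₁ = (ln(S/K) + (r+σ²/2)T) / (σ√T) = (ln(88.71/66.6) + (0.0647+0.2226²/2)·0.5961) / 0.171864 = (0.286668 + 0.053336) / 0.171864 = 1.978334
d₂ = d₁ − σ√T = 1.978334 − 0.171864 = 1.806471
e^{−rT} = e^{−0.0647·0.5961} = 0.962167
N(d₁) = 0.976055,  N(d₂) = 0.964578
Call price V = S·N(d₁) − K·e^{−rT}·N(d₂) = 86.585795 − 61.810415 = 24.775380
Δ = N(d₁) = 0.976055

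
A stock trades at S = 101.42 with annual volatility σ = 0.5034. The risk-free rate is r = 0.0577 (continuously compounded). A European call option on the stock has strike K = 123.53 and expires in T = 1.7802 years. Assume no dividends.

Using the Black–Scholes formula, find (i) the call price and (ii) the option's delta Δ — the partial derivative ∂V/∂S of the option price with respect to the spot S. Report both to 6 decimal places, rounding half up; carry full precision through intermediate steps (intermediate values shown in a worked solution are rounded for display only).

price = 23.235687
Δ = 0.577357

σ√T = 0.5034·√1.7802 = 0.671657
d₁ = (ln(S/K) + (r+σ²/2)T) / (σ√T) = (ln(101.42/123.53) + (0.0577+0.5034²/2)·1.7802) / 0.671657 = (-0.197214 + 0.328279) / 0.671657 = 0.195137
d₂ = d₁ − σ√T = 0.195137 − 0.671657 = -0.476520
e^{−rT} = e^{−0.0577·1.7802} = 0.902382
N(d₁) = 0.577357,  N(d₂) = 0.316852
Call price V = S·N(d₁) − K·e^{−rT}·N(d₂) = 58.555579 − 35.319892 = 23.235687
Δ = N(d₁) = 0.577357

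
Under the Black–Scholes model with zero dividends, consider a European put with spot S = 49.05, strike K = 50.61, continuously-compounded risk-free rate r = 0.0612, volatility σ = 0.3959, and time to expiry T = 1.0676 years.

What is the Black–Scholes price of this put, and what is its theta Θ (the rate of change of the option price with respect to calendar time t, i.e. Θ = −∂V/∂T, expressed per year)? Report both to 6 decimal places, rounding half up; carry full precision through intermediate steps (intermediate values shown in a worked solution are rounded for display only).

price = 7.022302
Θ = -2.006040

σ√T = 0.3959·√1.0676 = 0.409063
d₁ = (ln(S/K) + (r+σ²/2)T) / (σ√T) = (ln(49.05/50.61) + (0.0612+0.3959²/2)·1.0676) / 0.409063 = (-0.031309 + 0.149003) / 0.409063 = 0.287717
d₂ = d₁ − σ√T = 0.287717 − 0.409063 = -0.121346
e^{−rT} = e^{−0.0612·1.0676} = 0.936752
N(−d₁) = 0.386782,  N(−d₂) = 0.548291
Put price V = K·e^{−rT}·N(−d₂) − S·N(−d₁) = 25.993946 − 18.971643 = 7.022302
φ(d₁) = (1/√(2π))·e^{−d₁²/2} = 0.382767
Θ = −S·φ(d₁)·σ/(2√T) + r·K·e^{−rT}·N(−d₂) = −3.596869 + 1.590829 = -2.006040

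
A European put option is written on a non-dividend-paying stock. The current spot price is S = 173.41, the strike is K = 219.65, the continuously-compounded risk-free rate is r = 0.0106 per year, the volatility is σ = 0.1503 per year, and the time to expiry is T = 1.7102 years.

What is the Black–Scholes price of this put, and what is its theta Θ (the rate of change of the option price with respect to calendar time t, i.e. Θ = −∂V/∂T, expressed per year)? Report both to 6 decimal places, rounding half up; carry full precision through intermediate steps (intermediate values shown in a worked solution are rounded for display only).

σ√T = 0.1503·√1.7102 = 0.196554
d₁ = (ln(S/K) + (r+σ²/2)T) / (σ√T) = (ln(173.41/219.65) + (0.0106+0.1503²/2)·1.7102) / 0.196554 = (-0.236377 + 0.037445) / 0.196554 = -1.012096
d₂ = d₁ − σ√T = -1.012096 − 0.196554 = -1.208650
e^{−rT} = e^{−0.0106·1.7102} = 0.982035
N(−d₁) = 0.844254,  N(−d₂) = 0.886601
Put price V = K·e^{−rT}·N(−d₂) − S·N(−d₁) = 191.243485 − 146.402065 = 44.841420
φ(d₁) = (1/√(2π))·e^{−d₁²/2} = 0.239044
Θ = −S·φ(d₁)·σ/(2√T) + r·K·e^{−rT}·N(−d₂) = −2.382087 + 2.027181 = -0.354906

price = 44.841420
Θ = -0.354906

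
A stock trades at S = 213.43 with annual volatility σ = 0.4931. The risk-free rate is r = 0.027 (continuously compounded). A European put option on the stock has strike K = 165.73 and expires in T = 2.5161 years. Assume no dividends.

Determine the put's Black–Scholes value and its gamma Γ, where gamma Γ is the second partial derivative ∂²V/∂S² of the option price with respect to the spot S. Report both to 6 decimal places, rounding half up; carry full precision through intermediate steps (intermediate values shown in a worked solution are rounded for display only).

σ√T = 0.4931·√2.5161 = 0.782166
d₁ = (ln(S/K) + (r+σ²/2)T) / (σ√T) = (ln(213.43/165.73) + (0.027+0.4931²/2)·2.5161) / 0.782166 = (0.252949 + 0.373827) / 0.782166 = 0.801333
d₂ = d₁ − σ√T = 0.801333 − 0.782166 = 0.019167
e^{−rT} = e^{−0.027·2.5161} = 0.934321
N(−d₁) = 0.211469,  N(−d₂) = 0.492354
Put price V = K·e^{−rT}·N(−d₂) − S·N(−d₁) = 76.238593 − 45.133920 = 31.104673
φ(d₁) = (1/√(2π))·e^{−d₁²/2} = 0.289383
Γ = φ(d₁) / (S·σ·√T) = 0.001733

price = 31.104673
Γ = 0.001733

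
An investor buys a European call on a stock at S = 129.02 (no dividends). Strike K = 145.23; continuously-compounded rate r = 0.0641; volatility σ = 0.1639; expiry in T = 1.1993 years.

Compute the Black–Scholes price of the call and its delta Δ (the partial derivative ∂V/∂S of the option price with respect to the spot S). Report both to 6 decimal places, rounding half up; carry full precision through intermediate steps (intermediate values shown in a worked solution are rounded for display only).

price = 6.939476
Δ = 0.443804

σ√T = 0.1639·√1.1993 = 0.179491
d₁ = (ln(S/K) + (r+σ²/2)T) / (σ√T) = (ln(129.02/145.23) + (0.0641+0.1639²/2)·1.1993) / 0.179491 = (-0.118351 + 0.092984) / 0.179491 = -0.141331
d₂ = d₁ − σ√T = -0.141331 − 0.179491 = -0.320822
e^{−rT} = e^{−0.0641·1.1993} = 0.926005
N(d₁) = 0.443804,  N(d₂) = 0.374173
Call price V = S·N(d₁) − K·e^{−rT}·N(d₂) = 57.259635 − 50.320159 = 6.939476
Δ = N(d₁) = 0.443804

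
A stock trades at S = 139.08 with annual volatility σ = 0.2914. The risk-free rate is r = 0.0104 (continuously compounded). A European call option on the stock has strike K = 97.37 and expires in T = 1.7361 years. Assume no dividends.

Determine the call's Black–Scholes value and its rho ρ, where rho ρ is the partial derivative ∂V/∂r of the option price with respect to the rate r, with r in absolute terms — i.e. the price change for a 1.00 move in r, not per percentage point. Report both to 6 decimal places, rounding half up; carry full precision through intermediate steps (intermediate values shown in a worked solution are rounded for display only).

σ√T = 0.2914·√1.7361 = 0.383952
d₁ = (ln(S/K) + (r+σ²/2)T) / (σ√T) = (ln(139.08/97.37) + (0.0104+0.2914²/2)·1.7361) / 0.383952 = (0.356531 + 0.091765) / 0.383952 = 1.167584
d₂ = d₁ − σ√T = 1.167584 − 0.383952 = 0.783632
e^{−rT} = e^{−0.0104·1.7361} = 0.982107
N(d₁) = 0.878513,  N(d₂) = 0.783372
Call price V = S·N(d₁) − K·e^{−rT}·N(d₂) = 122.183543 − 74.912071 = 47.271472
ρ = K·T·e^{−rT}·N(d₂) = 130.054846

price = 47.271472
ρ = 130.054846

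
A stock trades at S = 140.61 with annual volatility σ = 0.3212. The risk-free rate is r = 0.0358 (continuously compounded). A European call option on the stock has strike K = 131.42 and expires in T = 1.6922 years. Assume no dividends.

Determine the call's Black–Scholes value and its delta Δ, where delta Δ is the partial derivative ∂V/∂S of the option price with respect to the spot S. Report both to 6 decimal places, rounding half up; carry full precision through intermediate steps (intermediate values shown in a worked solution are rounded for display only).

price = 31.331437
Δ = 0.696958

σ√T = 0.3212·√1.6922 = 0.417832
d₁ = (ln(S/K) + (r+σ²/2)T) / (σ√T) = (ln(140.61/131.42) + (0.0358+0.3212²/2)·1.6922) / 0.417832 = (0.067592 + 0.147872) / 0.417832 = 0.515672
d₂ = d₁ − σ√T = 0.515672 − 0.417832 = 0.097841
e^{−rT} = e^{−0.0358·1.6922} = 0.941218
N(d₁) = 0.696958,  N(d₂) = 0.538971
Call price V = S·N(d₁) − K·e^{−rT}·N(d₂) = 97.999312 − 66.667875 = 31.331437
Δ = N(d₁) = 0.696958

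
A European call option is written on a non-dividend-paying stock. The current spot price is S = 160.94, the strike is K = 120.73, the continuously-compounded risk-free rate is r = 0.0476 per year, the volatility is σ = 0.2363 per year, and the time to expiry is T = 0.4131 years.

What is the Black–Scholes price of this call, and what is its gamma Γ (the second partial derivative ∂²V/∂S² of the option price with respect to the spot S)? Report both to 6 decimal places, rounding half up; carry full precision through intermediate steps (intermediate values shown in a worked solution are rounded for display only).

price = 42.728054
Γ = 0.001806

σ√T = 0.2363·√0.4131 = 0.151877
d₁ = (ln(S/K) + (r+σ²/2)T) / (σ√T) = (ln(160.94/120.73) + (0.0476+0.2363²/2)·0.4131) / 0.151877 = (0.287475 + 0.031197) / 0.151877 = 2.098226
d₂ = d₁ − σ√T = 2.098226 − 0.151877 = 1.946350
e^{−rT} = e^{−0.0476·0.4131} = 0.980529
N(d₁) = 0.982057,  N(d₂) = 0.974194
Call price V = S·N(d₁) − K·e^{−rT}·N(d₂) = 158.052321 − 115.324268 = 42.728054
φ(d₁) = (1/√(2π))·e^{−d₁²/2} = 0.044148
Γ = φ(d₁) / (S·σ·√T) = 0.001806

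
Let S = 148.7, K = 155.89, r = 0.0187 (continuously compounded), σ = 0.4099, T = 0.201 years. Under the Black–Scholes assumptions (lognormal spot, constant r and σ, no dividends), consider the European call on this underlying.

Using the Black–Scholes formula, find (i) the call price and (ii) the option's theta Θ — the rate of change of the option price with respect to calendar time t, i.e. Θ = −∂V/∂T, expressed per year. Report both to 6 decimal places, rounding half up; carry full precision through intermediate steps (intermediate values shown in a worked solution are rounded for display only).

σ√T = 0.4099·√0.201 = 0.183771
d₁ = (ln(S/K) + (r+σ²/2)T) / (σ√T) = (ln(148.7/155.89) + (0.0187+0.4099²/2)·0.201) / 0.183771 = (-0.047220 + 0.020645) / 0.183771 = -0.144611
d₂ = d₁ − σ√T = -0.144611 − 0.183771 = -0.328382
e^{−rT} = e^{−0.0187·0.201} = 0.996248
N(d₁) = 0.442509,  N(d₂) = 0.371312
Call price V = S·N(d₁) − K·e^{−rT}·N(d₂) = 65.801082 − 57.666598 = 8.134485
φ(d₁) = (1/√(2π))·e^{−d₁²/2} = 0.394793
Θ = −S·φ(d₁)·σ/(2√T) − r·K·e^{−rT}·N(d₂) = −26.836746 − 1.078365 = -27.915112

price = 8.134485
Θ = -27.915112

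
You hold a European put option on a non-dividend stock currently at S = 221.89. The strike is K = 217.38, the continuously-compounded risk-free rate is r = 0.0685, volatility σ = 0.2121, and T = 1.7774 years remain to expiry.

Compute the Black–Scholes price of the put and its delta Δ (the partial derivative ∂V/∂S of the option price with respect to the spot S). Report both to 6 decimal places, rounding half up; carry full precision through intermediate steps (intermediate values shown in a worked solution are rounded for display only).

price = 11.442334
Δ = -0.259602

σ√T = 0.2121·√1.7774 = 0.282770
d₁ = (ln(S/K) + (r+σ²/2)T) / (σ√T) = (ln(221.89/217.38) + (0.0685+0.2121²/2)·1.7774) / 0.282770 = (0.020535 + 0.161731) / 0.282770 = 0.644574
d₂ = d₁ − σ√T = 0.644574 − 0.282770 = 0.361804
e^{−rT} = e^{−0.0685·1.7774} = 0.885368
N(−d₁) = 0.259602,  N(−d₂) = 0.358749
Put price V = K·e^{−rT}·N(−d₂) − S·N(−d₁) = 69.045354 − 57.603021 = 11.442334
Δ = −N(−d₁) = -0.259602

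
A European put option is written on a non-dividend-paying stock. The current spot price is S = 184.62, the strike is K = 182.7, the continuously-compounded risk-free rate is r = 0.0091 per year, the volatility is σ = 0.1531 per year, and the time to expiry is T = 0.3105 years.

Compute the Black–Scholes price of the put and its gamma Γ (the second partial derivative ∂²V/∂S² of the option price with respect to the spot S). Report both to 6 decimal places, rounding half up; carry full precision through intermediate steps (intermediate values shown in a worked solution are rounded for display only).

price = 5.097716
Γ = 0.024836

σ√T = 0.1531·√0.3105 = 0.085311
d₁ = (ln(S/K) + (r+σ²/2)T) / (σ√T) = (ln(184.62/182.7) + (0.0091+0.1531²/2)·0.3105) / 0.085311 = (0.010454 + 0.006465) / 0.085311 = 0.198318
d₂ = d₁ − σ√T = 0.198318 − 0.085311 = 0.113007
e^{−rT} = e^{−0.0091·0.3105} = 0.997178
N(−d₁) = 0.421398,  N(−d₂) = 0.455013
Put price V = K·e^{−rT}·N(−d₂) − S·N(−d₁) = 82.896239 − 77.798523 = 5.097716
φ(d₁) = (1/√(2π))·e^{−d₁²/2} = 0.391174
Γ = φ(d₁) / (S·σ·√T) = 0.024836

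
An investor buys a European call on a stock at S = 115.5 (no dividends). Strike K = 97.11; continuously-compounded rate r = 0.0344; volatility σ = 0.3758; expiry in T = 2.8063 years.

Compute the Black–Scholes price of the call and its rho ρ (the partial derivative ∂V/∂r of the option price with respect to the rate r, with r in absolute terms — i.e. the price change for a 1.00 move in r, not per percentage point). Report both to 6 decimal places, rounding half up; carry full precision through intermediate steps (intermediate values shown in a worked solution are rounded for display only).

price = 41.011117
ρ = 134.955338

σ√T = 0.3758·√2.8063 = 0.629541
d₁ = (ln(S/K) + (r+σ²/2)T) / (σ√T) = (ln(115.5/97.11) + (0.0344+0.3758²/2)·2.8063) / 0.629541 = (0.173426 + 0.294697) / 0.629541 = 0.743596
d₂ = d₁ − σ√T = 0.743596 − 0.629541 = 0.114055
e^{−rT} = e^{−0.0344·2.8063} = 0.907977
N(d₁) = 0.771439,  N(d₂) = 0.545403
Call price V = S·N(d₁) − K·e^{−rT}·N(d₂) = 89.101250 − 48.090132 = 41.011117
ρ = K·T·e^{−rT}·N(d₂) = 134.955338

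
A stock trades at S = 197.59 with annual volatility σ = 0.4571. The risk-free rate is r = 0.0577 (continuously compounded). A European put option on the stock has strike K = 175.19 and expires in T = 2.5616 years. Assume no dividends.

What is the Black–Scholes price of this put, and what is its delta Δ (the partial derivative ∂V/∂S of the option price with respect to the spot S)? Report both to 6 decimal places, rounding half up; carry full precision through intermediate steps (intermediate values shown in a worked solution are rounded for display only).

price = 29.677098
Δ = -0.231994

σ√T = 0.4571·√2.5616 = 0.731589
d₁ = (ln(S/K) + (r+σ²/2)T) / (σ√T) = (ln(197.59/175.19) + (0.0577+0.4571²/2)·2.5616) / 0.731589 = (0.120323 + 0.415415) / 0.731589 = 0.732295
d₂ = d₁ − σ√T = 0.732295 − 0.731589 = 0.000706
e^{−rT} = e^{−0.0577·2.5616} = 0.862600
N(−d₁) = 0.231994,  N(−d₂) = 0.499718
Put price V = K·e^{−rT}·N(−d₂) − S·N(−d₁) = 75.516873 − 45.839775 = 29.677098
Δ = −N(−d₁) = -0.231994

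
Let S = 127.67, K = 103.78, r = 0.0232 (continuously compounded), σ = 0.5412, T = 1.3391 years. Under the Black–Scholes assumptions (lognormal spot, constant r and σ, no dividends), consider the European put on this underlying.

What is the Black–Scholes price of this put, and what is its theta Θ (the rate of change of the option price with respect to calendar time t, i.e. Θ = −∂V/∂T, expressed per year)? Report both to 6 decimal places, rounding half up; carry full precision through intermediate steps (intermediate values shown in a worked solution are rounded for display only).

price = 16.455357
Θ = -8.259757

σ√T = 0.5412·√1.3391 = 0.626274
d₁ = (ln(S/K) + (r+σ²/2)T) / (σ√T) = (ln(127.67/103.78) + (0.0232+0.5412²/2)·1.3391) / 0.626274 = (0.207176 + 0.227177) / 0.626274 = 0.693550
d₂ = d₁ − σ√T = 0.693550 − 0.626274 = 0.067276
e^{−rT} = e^{−0.0232·1.3391} = 0.969411
N(−d₁) = 0.243982,  N(−d₂) = 0.473181
Put price V = K·e^{−rT}·N(−d₂) − S·N(−d₁) = 47.604575 − 31.149218 = 16.455357
φ(d₁) = (1/√(2π))·e^{−d₁²/2} = 0.313660
Θ = −S·φ(d₁)·σ/(2√T) + r·K·e^{−rT}·N(−d₂) = −9.364184 + 1.104426 = -8.259757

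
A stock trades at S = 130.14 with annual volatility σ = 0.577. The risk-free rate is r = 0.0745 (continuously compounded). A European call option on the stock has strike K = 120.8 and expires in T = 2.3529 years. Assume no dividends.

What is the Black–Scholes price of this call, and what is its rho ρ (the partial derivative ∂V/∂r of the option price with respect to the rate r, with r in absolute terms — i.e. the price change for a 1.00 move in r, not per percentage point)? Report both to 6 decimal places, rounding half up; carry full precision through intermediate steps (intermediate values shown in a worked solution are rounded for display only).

σ√T = 0.577·√2.3529 = 0.885070
d₁ = (ln(S/K) + (r+σ²/2)T) / (σ√T) = (ln(130.14/120.8) + (0.0745+0.577²/2)·2.3529) / 0.885070 = (0.074475 + 0.566965) / 0.885070 = 0.724734
d₂ = d₁ − σ√T = 0.724734 − 0.885070 = -0.160336
e^{−rT} = e^{−0.0745·2.3529} = 0.839213
N(d₁) = 0.765692,  N(d₂) = 0.436308
Call price V = S·N(d₁) − K·e^{−rT}·N(d₂) = 99.647192 − 44.231563 = 55.415629
ρ = K·T·e^{−rT}·N(d₂) = 104.072444

price = 55.415629
ρ = 104.072444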